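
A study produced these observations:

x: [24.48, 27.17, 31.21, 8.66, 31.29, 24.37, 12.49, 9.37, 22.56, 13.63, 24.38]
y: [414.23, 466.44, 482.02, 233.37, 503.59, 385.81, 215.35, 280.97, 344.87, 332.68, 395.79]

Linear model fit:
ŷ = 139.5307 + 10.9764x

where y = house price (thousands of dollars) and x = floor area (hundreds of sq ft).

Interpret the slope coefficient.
An increase of one hundred sq ft in floor area is associated with a 10.9764 thousand dollars increase in predicted house price.

The slope coefficient β₁ = 10.9764 represents the marginal effect of floor area on house price.

Interpretation:
- Floor area up by 1 hundred sq ft → predicted house price increases by 10.9764 thousand dollars
- This is a linear approximation: the same per-unit change is assumed across the whole observed x range
- The sign (+) gives the direction; the magnitude 10.9764 gives the size of the effect per hundred sq ft

The intercept β₀ = 139.5307 is the predicted house price when floor area = 0; since the smallest observed x is 8.66, this is an extrapolation and mainly anchors the line.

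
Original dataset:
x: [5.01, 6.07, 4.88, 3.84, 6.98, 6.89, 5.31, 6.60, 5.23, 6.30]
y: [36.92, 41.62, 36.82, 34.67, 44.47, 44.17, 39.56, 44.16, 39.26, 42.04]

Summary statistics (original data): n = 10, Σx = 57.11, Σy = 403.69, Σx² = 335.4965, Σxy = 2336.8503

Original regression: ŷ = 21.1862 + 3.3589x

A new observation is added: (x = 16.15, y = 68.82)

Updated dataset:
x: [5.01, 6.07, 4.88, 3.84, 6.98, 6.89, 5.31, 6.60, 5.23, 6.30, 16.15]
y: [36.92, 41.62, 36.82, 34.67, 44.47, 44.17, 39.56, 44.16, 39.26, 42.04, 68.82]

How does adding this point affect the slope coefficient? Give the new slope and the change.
The slope changes from 3.3589 to 2.7800 (change of -0.5789, or -17.2%).

x = 16.15 lies well outside the original x-range [3.84, 6.98] (x̄ ≈ 5.71), so this observation has high leverage and can move the slope substantially.

Step 1: Update the sums with the new point (n goes from 10 to 11)
Σx  = 57.11 + 16.15 = 73.26
Σy  = 403.69 + 68.82 = 472.51
Σx² = 335.4965 + 16.15² = 335.4965 + 260.8225 = 596.3190
Σxy = 2336.8503 + 16.15×68.82 = 2336.8503 + 1111.4430 = 3448.2933

Step 2: Recompute the slope with b₁ = (nΣxy − ΣxΣy) / (nΣx² − (Σx)²)
Numerator   = 11×3448.2933 − 73.26×472.51 = 37931.2263 − 34616.0826 = 3315.1437
Denominator = 11×596.3190 − 73.26² = 6559.5090 − 5367.0276 = 1192.4814
b₁(new) = 3315.1437 / 1192.4814 = 2.7800

(Same formula on the original sums: (10×2336.8503 − 57.11×403.69) / (10×335.4965 − 57.11²) = 313.7671 / 93.4129 = 3.3589, matching the given fit.)

Step 3: Change in slope
Δβ₁ = 2.7800 − 3.3589 = -0.5789
Relative change = -0.5789 / 3.3589 × 100% = -17.2%
→ the slope decreases when the point is added.

Because the point sits below the extension of the original line at a high-leverage x, it tilts the fit down.
In practice: refit with and without it and report both if conclusions differ.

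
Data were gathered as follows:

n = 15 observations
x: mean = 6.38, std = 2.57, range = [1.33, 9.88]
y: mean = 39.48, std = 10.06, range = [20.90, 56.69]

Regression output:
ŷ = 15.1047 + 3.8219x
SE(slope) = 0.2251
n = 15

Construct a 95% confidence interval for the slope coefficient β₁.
The 95% CI for β₁ is (3.3356, 4.3082)

Confidence interval for the slope:

The 95% CI for β₁ is: β̂₁ ± t*(α/2, n-2) × SE(β̂₁)

Step 1: Find critical t-value
- Confidence level = 0.95
- Degrees of freedom = n - 2 = 15 - 2 = 13
- t*(α/2, 13) = 2.1604

Step 2: Calculate margin of error
Margin = 2.1604 × 0.2251 = 0.4863

Step 3: Construct interval
CI = 3.8219 ± 0.4863
CI = (3.3356, 4.3082)

Interpretation: each one-unit increase in x is associated with a change in mean y of between 3.3356 and 4.3082, with 95% confidence.
Both endpoints are positive, so the data support a genuinely positive slope at this confidence level.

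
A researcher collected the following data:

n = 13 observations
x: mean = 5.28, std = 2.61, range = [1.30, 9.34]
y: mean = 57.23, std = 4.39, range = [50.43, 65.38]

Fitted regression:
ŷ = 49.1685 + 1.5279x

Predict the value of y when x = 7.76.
ŷ = 61.0250

To predict y for x = 7.76, substitute into the regression equation:

ŷ = 49.1685 + 1.5279 × 7.76
ŷ = 49.1685 + 11.8565
ŷ = 61.0250

This is a point prediction; actual observations scatter around it by roughly the residual standard deviation.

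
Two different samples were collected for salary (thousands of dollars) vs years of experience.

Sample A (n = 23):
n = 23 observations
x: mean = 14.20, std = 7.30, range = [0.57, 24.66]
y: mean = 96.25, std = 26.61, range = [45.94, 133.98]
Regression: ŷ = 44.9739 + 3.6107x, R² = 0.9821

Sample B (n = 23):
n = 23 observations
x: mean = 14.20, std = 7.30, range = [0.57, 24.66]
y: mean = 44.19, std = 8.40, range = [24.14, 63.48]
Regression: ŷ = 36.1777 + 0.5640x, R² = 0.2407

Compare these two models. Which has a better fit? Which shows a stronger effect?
Model A has the better fit (R² = 0.9821 vs 0.2407). Model A shows the stronger effect (|β₁| = 3.6107 vs 0.5640).

Model Comparison:

Goodness of fit (R²):
- Model A: R² = 0.9821 → 98.21% of variance in salary explained
- Model B: R² = 0.2407 → 24.07% of variance in salary explained
- 0.9821 > 0.2407 → Model A has the better fit

Which has the larger per-year effect? (|β₁|)
- Model A: β₁ = 3.6107 → predicted salary rises 3.6107 thousand dollars per additional year of experience
- Model B: β₁ = 0.5640 → predicted salary rises 0.5640 thousand dollars per additional year of experience
- |3.6107| > |0.5640| → Model A shows the stronger marginal effect

Note: The two samples could reflect different populations, time periods, or measurement quality.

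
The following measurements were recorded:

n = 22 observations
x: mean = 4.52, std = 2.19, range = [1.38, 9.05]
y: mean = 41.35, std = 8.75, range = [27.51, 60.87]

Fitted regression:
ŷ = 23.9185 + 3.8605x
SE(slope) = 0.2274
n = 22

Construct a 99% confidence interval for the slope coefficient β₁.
The 99% CI for β₁ is (3.2135, 4.5075)

Confidence interval for the slope:

The 99% CI for β₁ is: β̂₁ ± t*(α/2, n-2) × SE(β̂₁)

Step 1: Find critical t-value
- Confidence level = 0.99
- Degrees of freedom = n - 2 = 22 - 2 = 20
- t*(α/2, 20) = 2.8453

Step 2: Calculate margin of error
Margin = 2.8453 × 0.2274 = 0.6470

Step 3: Construct interval
CI = 3.8605 ± 0.6470
CI = (3.2135, 4.5075)

Interpretation: intervals built this way capture the true β₁ in 99% of repeated samples; here the plausible range for the per-unit effect of x on y is 3.2135 to 4.5075.
The interval does not include 0, suggesting a significant linear relationship.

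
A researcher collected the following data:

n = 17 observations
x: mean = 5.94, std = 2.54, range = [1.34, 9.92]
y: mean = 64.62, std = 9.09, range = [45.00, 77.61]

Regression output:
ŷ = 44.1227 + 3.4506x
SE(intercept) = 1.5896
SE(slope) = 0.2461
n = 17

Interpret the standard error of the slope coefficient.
The slope 3.4506 is pinned down to within about ±0.2461 (one SE) by these data — relative uncertainty 7.1%, i.e. precise.

SE(β̂₁) = s / √Sxx, where s is the residual standard deviation and Sxx = Σ(x − x̄)². It is the yardstick for how far β̂₁ = 3.4506 could plausibly be from the true slope.

Relative precision:
- SE / |β̂₁| = 0.2461 / 3.4506 = 7.1%
- Rule of thumb (under 20%: precise; 20% to under 50%: moderately precise; 50% or more: imprecise) → precise

Rough 95% range (±2 SE): 3.4506 ± 0.4922 → (2.9584, 3.9428).

What drives SE(β̂₁): more residual scatter → larger SE.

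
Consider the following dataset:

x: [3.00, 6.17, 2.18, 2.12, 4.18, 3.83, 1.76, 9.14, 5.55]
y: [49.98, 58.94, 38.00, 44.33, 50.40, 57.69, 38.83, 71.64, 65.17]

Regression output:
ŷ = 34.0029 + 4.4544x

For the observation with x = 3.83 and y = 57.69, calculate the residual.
Residual = 6.6267

The residual is the difference between the actual value and the predicted value:

Residual = y - ŷ

Step 1: Calculate predicted value
ŷ = 34.0029 + 4.4544 × 3.83
ŷ = 51.0633

Step 2: Calculate residual
Residual = 57.69 - 51.0633
Residual = 6.6267

Interpretation: the model underestimates the actual value by 6.6267 at this point (positive residual → observation lies above the fitted line).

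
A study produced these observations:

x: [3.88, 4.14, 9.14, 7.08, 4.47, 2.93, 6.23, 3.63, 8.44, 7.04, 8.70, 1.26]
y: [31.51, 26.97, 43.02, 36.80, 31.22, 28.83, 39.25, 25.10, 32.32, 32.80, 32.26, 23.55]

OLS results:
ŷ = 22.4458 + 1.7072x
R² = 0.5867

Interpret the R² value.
R² = 0.5867 means 58.67% of the variation in y is explained by the linear relationship with x. This indicates a moderate fit.

R² = 1 − SS_res/SS_tot compares the residual scatter to the total scatter of y about its mean.

Here R² = 0.5867:
- Explained: 58.67% of the variation in y
- Unexplained (residual): 100% − 58.67% = 41.33%
- Rule of thumb (below 0.3 weak; 0.3 to below 0.7 moderate; 0.7 and above strong) → moderate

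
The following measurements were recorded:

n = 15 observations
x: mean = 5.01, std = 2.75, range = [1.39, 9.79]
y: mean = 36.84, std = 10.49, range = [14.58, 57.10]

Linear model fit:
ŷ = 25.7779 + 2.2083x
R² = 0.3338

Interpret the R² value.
About 33.38% of the variability in y is accounted for by the regression on x (R² = 0.3338) — a moderate linear fit.

R² = 1 − SS_res/SS_tot compares the residual scatter to the total scatter of y about its mean.

Here R² = 0.3338:
- Explained: 33.38% of the variation in y
- Unexplained (residual): 100% − 33.38% = 66.62%
- Rule of thumb (below 0.3 weak; 0.3 to below 0.7 moderate; 0.7 and above strong) → moderate

Note: R² says nothing about causation, and a high R² does not by itself mean the linear form is appropriate — check the residuals.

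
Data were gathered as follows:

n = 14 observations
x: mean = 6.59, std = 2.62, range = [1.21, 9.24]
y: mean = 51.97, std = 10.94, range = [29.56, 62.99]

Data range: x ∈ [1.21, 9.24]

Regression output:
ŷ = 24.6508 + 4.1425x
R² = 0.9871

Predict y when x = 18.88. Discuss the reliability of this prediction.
The equation gives ŷ = 102.8612; however x = 18.88 is 9.64 units above the observed range, so this extrapolated value should not be trusted.

Prediction calculation:
ŷ = 24.6508 + 4.1425 × 18.88
ŷ = 102.8612

Reliability:
- Data range: x ∈ [1.21, 9.24]
- Prediction point: x = 18.88 is 9.64 units above the observed range → this is EXTRAPOLATION, not interpolation

Why that matters here:
- The standard error of prediction grows with (x − x̄)², and x = 18.88 is far from x̄ = 6.59
- Real relationships often flatten, saturate, or turn nonlinear at extremes

The R² = 0.9871 only validates the fit within [1.21, 9.24]; treat ŷ = 102.8612 with caution.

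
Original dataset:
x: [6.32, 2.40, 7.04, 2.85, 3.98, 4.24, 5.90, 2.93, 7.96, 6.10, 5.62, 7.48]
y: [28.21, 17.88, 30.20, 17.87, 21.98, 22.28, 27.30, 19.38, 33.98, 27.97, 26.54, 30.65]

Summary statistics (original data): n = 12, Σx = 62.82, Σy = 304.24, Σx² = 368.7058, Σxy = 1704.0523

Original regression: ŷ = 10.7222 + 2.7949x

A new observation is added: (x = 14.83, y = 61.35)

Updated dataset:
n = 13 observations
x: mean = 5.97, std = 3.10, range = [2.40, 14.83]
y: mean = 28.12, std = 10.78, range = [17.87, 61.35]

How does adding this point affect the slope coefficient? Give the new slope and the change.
New slope β₁ = 3.4462 versus 2.7949 before: a change of +0.6513 (+23.3%).

The new point has HIGH LEVERAGE: x = 14.83 is far from the original mean x̄ = 62.82/12 ≈ 5.24 (original range [2.40, 7.96]).

Step 1: Update the sums with the new point (n goes from 12 to 13)
Σx  = 62.82 + 14.83 = 77.65
Σy  = 304.24 + 61.35 = 365.59
Σx² = 368.7058 + 14.83² = 368.7058 + 219.9289 = 588.6347
Σxy = 1704.0523 + 14.83×61.35 = 1704.0523 + 909.8205 = 2613.8728

Step 2: Recompute the slope with b₁ = (nΣxy − ΣxΣy) / (nΣx² − (Σx)²)
Numerator   = 13×2613.8728 − 77.65×365.59 = 33980.3464 − 28388.0635 = 5592.2829
Denominator = 13×588.6347 − 77.65² = 7652.2511 − 6029.5225 = 1622.7286
b₁(new) = 5592.2829 / 1622.7286 = 3.4462

(Same formula on the original sums: (12×1704.0523 − 62.82×304.24) / (12×368.7058 − 62.82²) = 1336.2708 / 478.1172 = 2.7949, matching the given fit.)

Step 3: Change in slope
Δβ₁ = 3.4462 − 2.7949 = +0.6513
Relative change = +0.6513 / 2.7949 × 100% = +23.3%
→ the slope increases when the point is added.

A high-leverage point only changes the slope if it is off the original line; here y = 61.35 is above the original trend, so the slope increases.
In practice: refit with and without it and report both if conclusions differ.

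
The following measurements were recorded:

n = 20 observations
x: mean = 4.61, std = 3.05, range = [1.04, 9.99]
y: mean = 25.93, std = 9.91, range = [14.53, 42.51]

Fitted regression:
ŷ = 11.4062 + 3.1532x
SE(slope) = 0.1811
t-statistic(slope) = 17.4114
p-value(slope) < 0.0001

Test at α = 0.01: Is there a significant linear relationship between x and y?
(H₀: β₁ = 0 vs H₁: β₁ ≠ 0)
Since p-value < 0.0001 < α = 0.01, reject H₀ — the slope is significantly different from 0.

Hypothesis test for the slope coefficient:

H₀: β₁ = 0 (no linear relationship)
H₁: β₁ ≠ 0 (linear relationship exists)

Test statistic: t = β̂₁ / SE(β̂₁) = 3.1532 / 0.1811 = 17.4114

The p-value (<0.0001) is the probability, under H₀, of a t-statistic at least as extreme as |t| = 17.4114 (two-sided, df = n − 2 = 18).

Decision rule: reject H₀ if p-value < α.
p-value < 0.0001 < α = 0.01 → reject H₀.

There is sufficient evidence at the 1% significance level to conclude that a linear relationship exists between x and y.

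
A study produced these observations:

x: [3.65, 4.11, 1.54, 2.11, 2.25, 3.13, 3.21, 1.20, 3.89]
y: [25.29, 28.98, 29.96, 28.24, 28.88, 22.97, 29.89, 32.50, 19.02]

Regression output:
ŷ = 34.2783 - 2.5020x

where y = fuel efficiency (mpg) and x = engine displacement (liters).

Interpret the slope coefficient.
For each additional liter of engine displacement, predicted fuel efficiency decreases by approximately 2.5020 mpg.

The slope coefficient β₁ = -2.5020 represents the marginal effect of engine displacement on fuel efficiency.

Interpretation:
- Engine displacement up by 1 liter → predicted fuel efficiency decreases by 2.5020 mpg
- The effect is assumed constant over the observed range of x (linearity)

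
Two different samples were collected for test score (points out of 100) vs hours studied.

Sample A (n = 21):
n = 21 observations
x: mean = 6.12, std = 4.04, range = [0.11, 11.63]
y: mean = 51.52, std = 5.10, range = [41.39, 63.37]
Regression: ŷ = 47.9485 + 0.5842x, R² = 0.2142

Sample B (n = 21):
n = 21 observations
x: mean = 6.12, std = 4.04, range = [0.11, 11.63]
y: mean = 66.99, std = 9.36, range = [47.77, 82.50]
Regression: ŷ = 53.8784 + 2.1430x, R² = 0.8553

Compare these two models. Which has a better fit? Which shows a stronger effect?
Model B has the better fit (R² = 0.8553 vs 0.2142). Model B shows the stronger effect (|β₁| = 2.1430 vs 0.5842).

Model Comparison:

Goodness of fit (R²):
- Model A: R² = 0.2142 → 21.42% of variance in test score explained
- Model B: R² = 0.8553 → 85.53% of variance in test score explained
- 0.8553 > 0.2142 → Model B has the better fit

Strength of effect — compare |β₁|:
- Model A: β₁ = 0.5842 → predicted test score rises 0.5842 points per additional hour of study time
- Model B: β₁ = 2.1430 → predicted test score rises 2.1430 points per additional hour of study time
- |0.5842| < |2.1430| → Model B shows the stronger marginal effect

Note: A better fit (higher R²) doesn't necessarily mean a more important relationship.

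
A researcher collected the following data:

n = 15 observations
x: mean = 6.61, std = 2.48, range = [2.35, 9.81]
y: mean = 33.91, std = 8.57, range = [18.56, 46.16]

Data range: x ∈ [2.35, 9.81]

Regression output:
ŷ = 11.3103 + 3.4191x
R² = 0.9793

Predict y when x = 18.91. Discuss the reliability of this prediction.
ŷ = 75.9655, but this is extrapolation (above the data range [2.35, 9.81]) and may be unreliable.

Prediction calculation:
ŷ = 11.3103 + 3.4191 × 18.91
ŷ = 75.9655

Reliability:
- Data range: x ∈ [2.35, 9.81]
- Prediction point: x = 18.91 is 9.10 units above the observed range → this is EXTRAPOLATION, not interpolation

Why that matters here:
- The standard error of prediction grows with (x − x̄)², and x = 18.91 is far from x̄ = 6.61
- The linear relationship may not hold outside the observed range
- R² describes fit only over the sampled x values; it says nothing about behaviour beyond them

A defensible statement: 'if the linear trend continued to x = 18.91, y would be about 75.9655' — the premise is untested.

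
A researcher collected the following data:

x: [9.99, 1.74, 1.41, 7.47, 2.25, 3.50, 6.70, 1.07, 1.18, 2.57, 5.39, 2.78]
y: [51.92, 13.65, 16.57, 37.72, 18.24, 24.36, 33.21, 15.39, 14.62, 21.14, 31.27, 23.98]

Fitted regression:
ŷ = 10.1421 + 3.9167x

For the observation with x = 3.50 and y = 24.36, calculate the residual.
Residual = 0.5094

The residual is the difference between the actual value and the predicted value:

Residual = y - ŷ

Step 1: Calculate predicted value
ŷ = 10.1421 + 3.9167 × 3.50
ŷ = 23.8506

Step 2: Calculate residual
Residual = 24.36 - 23.8506
Residual = 0.5094

Sign check: y > ŷ, so the point is above the line and the fit underestimates here.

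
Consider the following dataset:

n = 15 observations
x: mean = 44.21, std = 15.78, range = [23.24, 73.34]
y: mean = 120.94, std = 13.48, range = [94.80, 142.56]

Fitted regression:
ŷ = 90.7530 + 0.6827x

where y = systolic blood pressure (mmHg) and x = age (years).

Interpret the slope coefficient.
On average, blood pressure is about 0.6827 mmHg higher for every extra year of age.

β₁ = 0.6827 is the change in predicted blood pressure (mmHg) per additional year of age.

Interpretation:
- Age up by 1 year → predicted blood pressure increases by 0.6827 mmHg
- This is a linear approximation: the same per-unit change is assumed across the whole observed x range

(β₀ = 90.7530 is the fitted value at x = 0 and is not part of the slope interpretation.)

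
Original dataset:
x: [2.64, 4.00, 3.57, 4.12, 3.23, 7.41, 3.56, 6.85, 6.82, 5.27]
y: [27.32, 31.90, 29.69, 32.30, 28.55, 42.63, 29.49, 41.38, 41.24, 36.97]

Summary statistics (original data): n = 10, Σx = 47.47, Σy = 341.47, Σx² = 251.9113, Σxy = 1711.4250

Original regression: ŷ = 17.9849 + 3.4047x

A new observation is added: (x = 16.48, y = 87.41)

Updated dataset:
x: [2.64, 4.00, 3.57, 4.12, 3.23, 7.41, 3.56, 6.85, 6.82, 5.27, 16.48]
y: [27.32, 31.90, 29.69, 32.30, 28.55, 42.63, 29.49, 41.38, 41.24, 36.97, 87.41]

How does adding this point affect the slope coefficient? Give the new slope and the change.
New slope β₁ = 4.3408 versus 3.4047 before: a change of +0.9361 (+27.5%).

The new point has HIGH LEVERAGE: x = 16.48 is far from the original mean x̄ = 47.47/10 ≈ 4.75 (original range [2.64, 7.41]).

Step 1: Update the sums with the new point (n goes from 10 to 11)
Σx  = 47.47 + 16.48 = 63.95
Σy  = 341.47 + 87.41 = 428.88
Σx² = 251.9113 + 16.48² = 251.9113 + 271.5904 = 523.5017
Σxy = 1711.4250 + 16.48×87.41 = 1711.4250 + 1440.5168 = 3151.9418

Step 2: Recompute the slope with b₁ = (nΣxy − ΣxΣy) / (nΣx² − (Σx)²)
Numerator   = 11×3151.9418 − 63.95×428.88 = 34671.3598 − 27426.8760 = 7244.4838
Denominator = 11×523.5017 − 63.95² = 5758.5187 − 4089.6025 = 1668.9162
b₁(new) = 7244.4838 / 1668.9162 = 4.3408

(Same formula on the original sums: (10×1711.4250 − 47.47×341.47) / (10×251.9113 − 47.47²) = 904.6691 / 265.7121 = 3.4047, matching the given fit.)

Step 3: Change in slope
Δβ₁ = 4.3408 − 3.4047 = +0.9361
Relative change = +0.9361 / 3.4047 × 100% = +27.5%
→ the slope increases when the point is added.

Because the point sits above the extension of the original line at a high-leverage x, it tilts the fit up.
In practice: examine leverage (hᵢ) and Cook's distance rather than deleting it automatically.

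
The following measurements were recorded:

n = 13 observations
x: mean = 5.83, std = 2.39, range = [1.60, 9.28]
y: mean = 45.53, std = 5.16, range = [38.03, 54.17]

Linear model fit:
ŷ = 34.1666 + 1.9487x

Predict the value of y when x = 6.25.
ŷ = 46.3460

x = 6.25 lies inside the observed range [1.60, 9.28], so the fitted equation applies directly:

ŷ = 34.1666 + 1.9487 × 6.25
ŷ = 34.1666 + 12.1794
ŷ = 46.3460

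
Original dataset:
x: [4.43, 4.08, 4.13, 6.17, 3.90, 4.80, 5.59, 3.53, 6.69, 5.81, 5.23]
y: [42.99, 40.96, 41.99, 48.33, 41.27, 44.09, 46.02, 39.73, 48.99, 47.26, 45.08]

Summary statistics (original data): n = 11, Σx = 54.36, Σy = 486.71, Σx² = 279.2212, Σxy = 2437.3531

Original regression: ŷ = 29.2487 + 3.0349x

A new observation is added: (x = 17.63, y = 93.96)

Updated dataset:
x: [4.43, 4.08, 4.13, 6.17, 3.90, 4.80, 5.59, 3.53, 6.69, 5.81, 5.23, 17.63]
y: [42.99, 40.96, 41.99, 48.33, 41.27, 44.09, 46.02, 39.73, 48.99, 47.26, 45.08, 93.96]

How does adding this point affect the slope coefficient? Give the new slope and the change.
The slope changes from 3.0349 to 3.8590 (change of +0.8241, or +27.2%).

x = 17.63 lies well outside the original x-range [3.53, 6.69] (x̄ ≈ 4.94), so this observation has high leverage and can move the slope substantially.

Step 1: Update the sums with the new point (n goes from 11 to 12)
Σx  = 54.36 + 17.63 = 71.99
Σy  = 486.71 + 93.96 = 580.67
Σx² = 279.2212 + 17.63² = 279.2212 + 310.8169 = 590.0381
Σxy = 2437.3531 + 17.63×93.96 = 2437.3531 + 1656.5148 = 4093.8679

Step 2: Recompute the slope with b₁ = (nΣxy − ΣxΣy) / (nΣx² − (Σx)²)
Numerator   = 12×4093.8679 − 71.99×580.67 = 49126.4148 − 41802.4333 = 7323.9815
Denominator = 12×590.0381 − 71.99² = 7080.4572 − 5182.5601 = 1897.8971
b₁(new) = 7323.9815 / 1897.8971 = 3.8590

(Same formula on the original sums: (11×2437.3531 − 54.36×486.71) / (11×279.2212 − 54.36²) = 353.3285 / 116.4236 = 3.0349, matching the given fit.)

Step 3: Change in slope
Δβ₁ = 3.8590 − 3.0349 = +0.8241
Relative change = +0.8241 / 3.0349 × 100% = +27.2%
→ the slope increases when the point is added.

A high-leverage point only changes the slope if it is off the original line; here y = 93.96 is above the original trend, so the slope increases.
In practice: check such a point for data-entry or measurement error; examine leverage (hᵢ) and Cook's distance rather than deleting it automatically.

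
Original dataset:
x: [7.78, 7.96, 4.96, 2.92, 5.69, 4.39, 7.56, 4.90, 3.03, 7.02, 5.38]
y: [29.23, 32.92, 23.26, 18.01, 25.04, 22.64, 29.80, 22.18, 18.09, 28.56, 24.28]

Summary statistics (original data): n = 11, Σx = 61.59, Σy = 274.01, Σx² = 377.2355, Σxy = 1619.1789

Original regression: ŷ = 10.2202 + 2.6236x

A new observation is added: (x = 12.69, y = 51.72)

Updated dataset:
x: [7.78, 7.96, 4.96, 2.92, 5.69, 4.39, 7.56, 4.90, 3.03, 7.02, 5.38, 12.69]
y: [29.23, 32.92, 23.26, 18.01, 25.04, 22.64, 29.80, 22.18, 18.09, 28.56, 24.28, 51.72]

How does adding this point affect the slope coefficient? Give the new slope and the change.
New slope β₁ = 3.3033 versus 2.6236 before: a change of +0.6797 (+25.9%).

x = 12.69 lies well outside the original x-range [2.92, 7.96] (x̄ ≈ 5.60), so this observation has high leverage and can move the slope substantially.

Step 1: Update the sums with the new point (n goes from 11 to 12)
Σx  = 61.59 + 12.69 = 74.28
Σy  = 274.01 + 51.72 = 325.73
Σx² = 377.2355 + 12.69² = 377.2355 + 161.0361 = 538.2716
Σxy = 1619.1789 + 12.69×51.72 = 1619.1789 + 656.3268 = 2275.5057

Step 2: Recompute the slope with b₁ = (nΣxy − ΣxΣy) / (nΣx² − (Σx)²)
Numerator   = 12×2275.5057 − 74.28×325.73 = 27306.0684 − 24195.2244 = 3110.8440
Denominator = 12×538.2716 − 74.28² = 6459.2592 − 5517.5184 = 941.7408
b₁(new) = 3110.8440 / 941.7408 = 3.3033

(Same formula on the original sums: (11×1619.1789 − 61.59×274.01) / (11×377.2355 − 61.59²) = 934.6920 / 356.2624 = 2.6236, matching the given fit.)

Step 3: Change in slope
Δβ₁ = 3.3033 − 2.6236 = +0.6797
Relative change = +0.6797 / 2.6236 × 100% = +25.9%
→ the slope increases when the point is added.

Because the point sits above the extension of the original line at a high-leverage x, it tilts the fit up.
In practice: refit with and without it and report both if conclusions differ.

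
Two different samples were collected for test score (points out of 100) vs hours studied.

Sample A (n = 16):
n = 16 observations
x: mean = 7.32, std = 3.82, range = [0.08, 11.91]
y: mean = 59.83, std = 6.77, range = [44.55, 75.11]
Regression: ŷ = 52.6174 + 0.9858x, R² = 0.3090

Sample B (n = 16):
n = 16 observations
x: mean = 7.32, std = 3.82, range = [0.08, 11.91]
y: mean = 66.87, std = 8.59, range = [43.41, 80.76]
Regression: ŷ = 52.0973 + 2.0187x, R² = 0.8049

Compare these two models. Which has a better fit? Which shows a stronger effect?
Model B has the better fit (R² = 0.8049 vs 0.3090). Model B shows the stronger effect (|β₁| = 2.0187 vs 0.9858).

Model Comparison:

Goodness of fit (R²):
- Model A: R² = 0.3090 → 30.90% of variance in test score explained
- Model B: R² = 0.8049 → 80.49% of variance in test score explained
- 0.8049 > 0.3090 → Model B has the better fit

Which has the larger per-hour effect? (|β₁|)
- Model A: β₁ = 0.9858 → predicted test score rises 0.9858 points per additional hour of study time
- Model B: β₁ = 2.0187 → predicted test score rises 2.0187 points per additional hour of study time
- |0.9858| < |2.0187| → Model B shows the stronger marginal effect

Notes:
- A better fit (higher R²) doesn't necessarily mean a more important relationship.
- R² measures how tightly points cluster around the line; β₁ measures how steep the line is — they answer different questions.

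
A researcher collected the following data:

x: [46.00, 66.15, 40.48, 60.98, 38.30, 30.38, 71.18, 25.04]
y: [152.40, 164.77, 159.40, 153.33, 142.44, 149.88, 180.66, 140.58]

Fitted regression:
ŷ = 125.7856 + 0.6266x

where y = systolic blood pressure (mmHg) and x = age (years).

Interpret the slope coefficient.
On average, blood pressure is about 0.6266 mmHg higher for every extra year of age.

β₁ = 0.6266 is the change in predicted blood pressure (mmHg) per additional year of age.

Interpretation:
- Age up by 1 year → predicted blood pressure increases by 0.6266 mmHg
- This is a linear approximation: the same per-unit change is assumed across the whole observed x range
- The slope describes association in these data, not necessarily a causal effect

(β₀ = 125.7856 is the fitted value at x = 0 and is not part of the slope interpretation.)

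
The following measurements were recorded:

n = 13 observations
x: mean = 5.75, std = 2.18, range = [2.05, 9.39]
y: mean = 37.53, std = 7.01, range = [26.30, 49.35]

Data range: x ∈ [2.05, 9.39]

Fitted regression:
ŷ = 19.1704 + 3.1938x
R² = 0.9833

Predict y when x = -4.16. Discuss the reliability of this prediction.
ŷ = 5.8842 (extrapolation — x = -4.16 lies outside [2.05, 9.39], so reliability is low).

Prediction calculation:
ŷ = 19.1704 + 3.1938 × (-4.16)
ŷ = 5.8842

Reliability:
- Data range: x ∈ [2.05, 9.39]
- Prediction point: x = -4.16 is 6.21 units below the observed range → this is EXTRAPOLATION, not interpolation

Why that matters here:
- The linear relationship may not hold outside the observed range
- The standard error of prediction grows with (x − x̄)², and x = -4.16 is far from x̄ = 5.75
- R² describes fit only over the sampled x values; it says nothing about behaviour beyond them

The R² = 0.9833 only validates the fit within [2.05, 9.39]; treat ŷ = 5.8842 with caution.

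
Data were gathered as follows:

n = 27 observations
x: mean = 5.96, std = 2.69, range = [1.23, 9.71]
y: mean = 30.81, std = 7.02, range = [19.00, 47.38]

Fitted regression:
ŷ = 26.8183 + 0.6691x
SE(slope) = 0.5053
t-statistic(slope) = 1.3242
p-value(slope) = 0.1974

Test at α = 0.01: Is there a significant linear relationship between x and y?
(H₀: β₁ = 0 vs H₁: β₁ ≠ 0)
p-value = 0.1974 ≥ α = 0.01, so we fail to reject H₀. The relationship is not significant.

Hypothesis test for the slope coefficient:

H₀: β₁ = 0 (no linear relationship)
H₁: β₁ ≠ 0 (linear relationship exists)

Test statistic: t = β̂₁ / SE(β̂₁) = 0.6691 / 0.5053 = 1.3242

The p-value (0.1974) is the probability, under H₀, of a t-statistic at least as extreme as |t| = 1.3242 (two-sided, df = n − 2 = 25).

Decision rule: reject H₀ if p-value < α.
p-value = 0.1974 ≥ α = 0.01 → fail to reject H₀.

There is not sufficient evidence at the 1% significance level to conclude that a linear relationship exists between x and y.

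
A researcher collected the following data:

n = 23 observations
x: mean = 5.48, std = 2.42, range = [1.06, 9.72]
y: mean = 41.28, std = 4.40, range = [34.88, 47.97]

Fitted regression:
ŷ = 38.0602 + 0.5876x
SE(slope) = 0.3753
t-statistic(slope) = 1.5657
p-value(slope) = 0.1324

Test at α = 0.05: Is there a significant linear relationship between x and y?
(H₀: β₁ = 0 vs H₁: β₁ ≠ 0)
p-value = 0.1324 ≥ α = 0.05, so we fail to reject H₀. The relationship is not significant.

Hypothesis test for the slope coefficient:

H₀: β₁ = 0 (no linear relationship)
H₁: β₁ ≠ 0 (linear relationship exists)

Test statistic: t = β̂₁ / SE(β̂₁) = 0.5876 / 0.3753 = 1.5657

The p-value (0.1324) is the probability, under H₀, of a t-statistic at least as extreme as |t| = 1.5657 (two-sided, df = n − 2 = 21).

Decision rule: reject H₀ if p-value < α.
p-value = 0.1324 ≥ α = 0.05 → fail to reject H₀.

Conclusion: the linear association between x and y is not significant at the 5% level.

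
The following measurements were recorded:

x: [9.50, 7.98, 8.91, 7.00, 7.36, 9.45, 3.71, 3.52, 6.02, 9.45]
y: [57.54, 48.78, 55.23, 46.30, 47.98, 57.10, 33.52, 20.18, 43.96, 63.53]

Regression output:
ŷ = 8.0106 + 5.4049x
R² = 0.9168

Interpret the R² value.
About 91.68% of the variability in y is accounted for by the regression on x (R² = 0.9168) — a strong linear fit.

R² (coefficient of determination) measures the proportion of variance in y explained by the regression model.

Here R² = 0.9168:
- Explained: 91.68% of the variation in y
- Unexplained (residual): 100% − 91.68% = 8.32%
- Rule of thumb (below 0.3 weak; 0.3 to below 0.7 moderate; 0.7 and above strong) → strong

Calculation: R² = 1 − (SS_res / SS_tot), where SS_res is the sum of squared residuals and SS_tot the total sum of squares.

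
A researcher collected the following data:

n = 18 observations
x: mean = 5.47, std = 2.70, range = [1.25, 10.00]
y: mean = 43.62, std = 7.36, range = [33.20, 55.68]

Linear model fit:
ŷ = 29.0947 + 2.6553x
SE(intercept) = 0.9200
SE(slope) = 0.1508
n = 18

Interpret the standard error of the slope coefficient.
SE(β̂₁) = 0.1508 is the estimated standard deviation of the slope estimate across repeated samples; relative to β̂₁ = 2.6553 that is 5.7%, a precise estimate.

SE(β̂₁) = 0.1508 says: if we drew many samples of n = 18 from the same population and refit each time, the fitted slopes would scatter with a standard deviation of roughly 0.1508 around the true β₁.

Relative precision:
- SE / |β̂₁| = 0.1508 / 2.6553 = 5.7%
- Rule of thumb (under 20%: precise; 20% to under 50%: moderately precise; 50% or more: imprecise) → precise

Link to interval estimation: a confidence interval for β₁ is β̂₁ ± t* × 0.1508, so SE sets the half-width per unit of t*.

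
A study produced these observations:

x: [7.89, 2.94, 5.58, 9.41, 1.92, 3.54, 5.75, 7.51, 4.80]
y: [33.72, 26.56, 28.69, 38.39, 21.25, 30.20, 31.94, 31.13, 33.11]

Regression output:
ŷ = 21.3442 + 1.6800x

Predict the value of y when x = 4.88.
ŷ = 29.5426

x = 4.88 lies inside the observed range [1.92, 9.41], so the fitted equation applies directly:

ŷ = 21.3442 + 1.6800 × 4.88
ŷ = 21.3442 + 8.1984
ŷ = 29.5426

This is a point prediction; actual observations scatter around it by roughly the residual standard deviation.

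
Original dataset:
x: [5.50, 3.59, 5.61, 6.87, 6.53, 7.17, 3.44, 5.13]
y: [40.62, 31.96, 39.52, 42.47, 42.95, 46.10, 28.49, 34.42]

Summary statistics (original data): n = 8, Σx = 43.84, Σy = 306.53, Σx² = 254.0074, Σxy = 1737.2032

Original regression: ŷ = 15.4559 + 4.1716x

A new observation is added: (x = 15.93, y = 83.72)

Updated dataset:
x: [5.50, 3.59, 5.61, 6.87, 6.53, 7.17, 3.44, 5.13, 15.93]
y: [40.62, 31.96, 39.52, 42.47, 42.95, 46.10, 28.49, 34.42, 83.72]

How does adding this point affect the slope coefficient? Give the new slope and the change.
Adding the point moves β₁ from 4.1716 to 4.3233, i.e. it increases by 0.1517 (+3.6%).

The new point has HIGH LEVERAGE: x = 15.93 is far from the original mean x̄ = 43.84/8 ≈ 5.48 (original range [3.44, 7.17]).

Step 1: Update the sums with the new point (n goes from 8 to 9)
Σx  = 43.84 + 15.93 = 59.77
Σy  = 306.53 + 83.72 = 390.25
Σx² = 254.0074 + 15.93² = 254.0074 + 253.7649 = 507.7723
Σxy = 1737.2032 + 15.93×83.72 = 1737.2032 + 1333.6596 = 3070.8628

Step 2: Recompute the slope with b₁ = (nΣxy − ΣxΣy) / (nΣx² − (Σx)²)
Numerator   = 9×3070.8628 − 59.77×390.25 = 27637.7652 − 23325.2425 = 4312.5227
Denominator = 9×507.7723 − 59.77² = 4569.9507 − 3572.4529 = 997.4978
b₁(new) = 4312.5227 / 997.4978 = 4.3233

(Same formula on the original sums: (8×1737.2032 − 43.84×306.53) / (8×254.0074 − 43.84²) = 459.3504 / 110.1136 = 4.1716, matching the given fit.)

Step 3: Change in slope
Δβ₁ = 4.3233 − 4.1716 = +0.1517
Relative change = +0.1517 / 4.1716 × 100% = +3.6%
→ the slope increases when the point is added.

A high-leverage point only changes the slope if it is off the original line; here y = 83.72 is above the original trend, so the slope increases.
In practice: check such a point for data-entry or measurement error; refit with and without it and report both if conclusions differ.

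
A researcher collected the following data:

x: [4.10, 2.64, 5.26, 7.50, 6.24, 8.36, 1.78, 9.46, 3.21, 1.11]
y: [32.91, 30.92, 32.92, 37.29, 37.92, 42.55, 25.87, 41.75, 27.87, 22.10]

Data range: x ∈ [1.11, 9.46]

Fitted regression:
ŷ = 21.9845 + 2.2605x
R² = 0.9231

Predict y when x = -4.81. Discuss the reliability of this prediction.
The equation gives ŷ = 11.1115; however x = -4.81 is 5.92 units below the observed range, so this extrapolated value should not be trusted.

Prediction calculation:
ŷ = 21.9845 + 2.2605 × (-4.81)
ŷ = 11.1115

Reliability:
- Data range: x ∈ [1.11, 9.46]
- Prediction point: x = -4.81 is 5.92 units below the observed range → this is EXTRAPOLATION, not interpolation

Why that matters here:
- There are no observations near this x to validate the fitted line there
- R² describes fit only over the sampled x values; it says nothing about behaviour beyond them

A defensible statement: 'if the linear trend continued to x = -4.81, y would be about 11.1115' — the premise is untested.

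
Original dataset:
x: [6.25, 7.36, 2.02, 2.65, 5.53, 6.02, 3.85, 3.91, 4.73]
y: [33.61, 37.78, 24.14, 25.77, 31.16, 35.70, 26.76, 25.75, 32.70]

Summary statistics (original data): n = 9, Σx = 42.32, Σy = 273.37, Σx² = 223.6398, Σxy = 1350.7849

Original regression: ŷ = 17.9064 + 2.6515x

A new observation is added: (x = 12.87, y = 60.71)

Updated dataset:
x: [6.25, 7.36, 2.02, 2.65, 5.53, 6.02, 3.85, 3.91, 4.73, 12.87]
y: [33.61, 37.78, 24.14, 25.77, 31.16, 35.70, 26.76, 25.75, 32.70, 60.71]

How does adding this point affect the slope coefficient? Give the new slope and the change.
Adding the point moves β₁ from 2.6515 to 3.4049, i.e. it increases by 0.7534 (+28.4%).

x = 12.87 lies well outside the original x-range [2.02, 7.36] (x̄ ≈ 4.70), so this observation has high leverage and can move the slope substantially.

Step 1: Update the sums with the new point (n goes from 9 to 10)
Σx  = 42.32 + 12.87 = 55.19
Σy  = 273.37 + 60.71 = 334.08
Σx² = 223.6398 + 12.87² = 223.6398 + 165.6369 = 389.2767
Σxy = 1350.7849 + 12.87×60.71 = 1350.7849 + 781.3377 = 2132.1226

Step 2: Recompute the slope with b₁ = (nΣxy − ΣxΣy) / (nΣx² − (Σx)²)
Numerator   = 10×2132.1226 − 55.19×334.08 = 21321.2260 − 18437.8752 = 2883.3508
Denominator = 10×389.2767 − 55.19² = 3892.7670 − 3045.9361 = 846.8309
b₁(new) = 2883.3508 / 846.8309 = 3.4049

(Same formula on the original sums: (9×1350.7849 − 42.32×273.37) / (9×223.6398 − 42.32²) = 588.0457 / 221.7758 = 2.6515, matching the given fit.)

Step 3: Change in slope
Δβ₁ = 3.4049 − 2.6515 = +0.7534
Relative change = +0.7534 / 2.6515 × 100% = +28.4%
→ the slope increases when the point is added.

A high-leverage point only changes the slope if it is off the original line; here y = 60.71 is above the original trend, so the slope increases.
In practice: investigate whether it comes from the same population as the rest of the sample.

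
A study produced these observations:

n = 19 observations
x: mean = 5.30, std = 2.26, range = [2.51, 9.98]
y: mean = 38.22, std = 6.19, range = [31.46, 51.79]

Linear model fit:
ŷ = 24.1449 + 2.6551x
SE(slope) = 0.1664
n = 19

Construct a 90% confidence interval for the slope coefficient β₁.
The 90% CI for β₁ is (2.3656, 2.9446)

Confidence interval for the slope:

The 90% CI for β₁ is: β̂₁ ± t*(α/2, n-2) × SE(β̂₁)

Step 1: Find critical t-value
- Confidence level = 0.9
- Degrees of freedom = n - 2 = 19 - 2 = 17
- t*(α/2, 17) = 1.7396

Step 2: Calculate margin of error
Margin = 1.7396 × 0.1664 = 0.2895

Step 3: Construct interval
CI = 2.6551 ± 0.2895
CI = (2.3656, 2.9446)

Interpretation: each one-unit increase in x is associated with a change in mean y of between 2.3656 and 2.9446, with 90% confidence.
Since 0 is outside the interval, a two-sided test at α = 0.10 would reject H₀: β₁ = 0.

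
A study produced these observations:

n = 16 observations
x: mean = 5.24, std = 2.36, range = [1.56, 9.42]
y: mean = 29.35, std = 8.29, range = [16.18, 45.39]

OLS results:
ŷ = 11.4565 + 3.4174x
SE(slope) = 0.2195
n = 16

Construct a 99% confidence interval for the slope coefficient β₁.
The 99% CI for β₁ is (2.7640, 4.0708)

Confidence interval for the slope:

The 99% CI for β₁ is: β̂₁ ± t*(α/2, n-2) × SE(β̂₁)

Step 1: Find critical t-value
- Confidence level = 0.99
- Degrees of freedom = n - 2 = 16 - 2 = 14
- t*(α/2, 14) = 2.9768

Step 2: Calculate margin of error
Margin = 2.9768 × 0.2195 = 0.6534

Step 3: Construct interval
CI = 3.4174 ± 0.6534
CI = (2.7640, 4.0708)

Interpretation: We are 99% confident that the true slope β₁ lies between 2.7640 and 4.0708.
Both endpoints are positive, so the data support a genuinely positive slope at this confidence level.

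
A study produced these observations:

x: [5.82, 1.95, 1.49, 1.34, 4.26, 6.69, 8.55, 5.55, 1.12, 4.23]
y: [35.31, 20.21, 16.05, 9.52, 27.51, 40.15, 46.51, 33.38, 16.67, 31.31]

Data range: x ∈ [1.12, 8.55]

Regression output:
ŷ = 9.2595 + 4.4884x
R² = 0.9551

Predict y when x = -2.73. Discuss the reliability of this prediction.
The equation gives ŷ = -2.9938; however x = -2.73 is 3.85 units below the observed range, so this extrapolated value should not be trusted.

Prediction calculation:
ŷ = 9.2595 + 4.4884 × (-2.73)
ŷ = -2.9938

Reliability:
- Data range: x ∈ [1.12, 8.55]
- Prediction point: x = -2.73 is 3.85 units below the observed range → this is EXTRAPOLATION, not interpolation

Why that matters here:
- The linear relationship may not hold outside the observed range
- R² describes fit only over the sampled x values; it says nothing about behaviour beyond them

Report the number if required, but flag clearly that it is an extrapolation.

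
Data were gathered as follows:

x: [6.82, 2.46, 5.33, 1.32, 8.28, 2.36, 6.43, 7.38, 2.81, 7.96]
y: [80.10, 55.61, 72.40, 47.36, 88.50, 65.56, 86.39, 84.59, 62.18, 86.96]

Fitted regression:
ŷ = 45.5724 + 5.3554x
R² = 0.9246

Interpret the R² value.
R² = 0.9246 means 92.46% of the variation in y is explained by the linear relationship with x. This indicates a strong fit.

R² = 1 − SS_res/SS_tot compares the residual scatter to the total scatter of y about its mean.

Here R² = 0.9246:
- Explained: 92.46% of the variation in y
- Unexplained (residual): 100% − 92.46% = 7.54%
- Rule of thumb (below 0.3 weak; 0.3 to below 0.7 moderate; 0.7 and above strong) → strong

Equivalently, for simple linear regression R² = r², so |r| = √0.9246 ≈ 0.9616.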